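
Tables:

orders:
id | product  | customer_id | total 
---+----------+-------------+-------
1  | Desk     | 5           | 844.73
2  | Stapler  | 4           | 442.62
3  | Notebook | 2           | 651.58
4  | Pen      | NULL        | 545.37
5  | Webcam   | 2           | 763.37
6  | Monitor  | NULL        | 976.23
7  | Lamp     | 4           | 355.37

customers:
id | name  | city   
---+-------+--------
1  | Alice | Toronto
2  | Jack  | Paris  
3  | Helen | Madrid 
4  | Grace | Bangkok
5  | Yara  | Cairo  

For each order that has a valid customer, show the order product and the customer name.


INNER JOIN keeps only orders rows whose customer_id matches an id in customers. Walk through each order:
  - order 1 (Desk): customer_id=5 -> matches Yara
  - order 2 (Stapler): customer_id=4 -> matches Grace
  - order 3 (Notebook): customer_id=2 -> matches Jack
  - order 4 (Pen): customer_id=NULL, no match -> dropped
  - order 5 (Webcam): customer_id=2 -> matches Jack
  - order 6 (Monitor): customer_id=NULL, no match -> dropped
  - order 7 (Lamp): customer_id=4 -> matches Grace
So 2 of 7 rows are dropped.

SQL:
SELECT a.product, b.name AS customer
FROM orders a
INNER JOIN customers b ON a.customer_id = b.id

Result:
product  | customer
---------+---------
Desk     | Yara    
Stapler  | Grace   
Notebook | Jack    
Webcam   | Jack    
Lamp     | Grace   


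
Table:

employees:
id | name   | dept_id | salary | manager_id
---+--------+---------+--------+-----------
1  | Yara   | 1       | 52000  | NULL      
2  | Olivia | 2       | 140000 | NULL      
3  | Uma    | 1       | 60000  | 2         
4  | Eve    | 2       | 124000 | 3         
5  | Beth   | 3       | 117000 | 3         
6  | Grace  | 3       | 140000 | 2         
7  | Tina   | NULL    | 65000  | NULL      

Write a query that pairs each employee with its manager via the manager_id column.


This is a self-join: employees is joined to a second copy of itself, matching each row's manager_id to another row's id. Use LEFT JOIN so rows with manager_id=NULL are kept.
  - employee 1 (Yara): manager_id=NULL -> NULL
  - employee 2 (Olivia): manager_id=NULL -> NULL
  - employee 3 (Uma): manager_id=2 -> Olivia
  - employee 4 (Eve): manager_id=3 -> Uma
  - employee 5 (Beth): manager_id=3 -> Uma
  - employee 6 (Grace): manager_id=2 -> Olivia
  - employee 7 (Tina): manager_id=NULL -> NULL

SQL:
SELECT a.name AS item, b.name AS manager
FROM employees a
LEFT JOIN employees b ON a.manager_id = b.id

Result:
item   | manager
-------+--------
Yara   | NULL   
Olivia | NULL   
Uma    | Olivia 
Eve    | Uma    
Beth   | Uma    
Grace  | Olivia 
Tina   | NULL   


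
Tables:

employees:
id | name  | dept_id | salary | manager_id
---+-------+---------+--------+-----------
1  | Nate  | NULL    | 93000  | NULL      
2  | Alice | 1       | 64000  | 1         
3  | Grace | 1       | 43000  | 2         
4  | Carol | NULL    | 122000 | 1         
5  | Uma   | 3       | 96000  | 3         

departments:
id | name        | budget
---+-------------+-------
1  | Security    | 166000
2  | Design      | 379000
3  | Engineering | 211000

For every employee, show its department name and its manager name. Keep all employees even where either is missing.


Two LEFT JOINs from the same base table employees: one to departments via dept_id, one to employees itself via manager_id. Both are LEFT so every employee is preserved.
Match against departments:
  - employee 1 (Nate): dept_id=NULL, no match -> kept with NULL
  - employee 2 (Alice): dept_id=1 -> matches Security
  - employee 3 (Grace): dept_id=1 -> matches Security
  - employee 4 (Carol): dept_id=NULL, no match -> kept with NULL
  - employee 5 (Uma): dept_id=3 -> matches Engineering
Match against employees (self):
  - employee 1 (Nate): manager_id=NULL -> NULL
  - employee 2 (Alice): manager_id=1 -> Nate
  - employee 3 (Grace): manager_id=2 -> Alice
  - employee 4 (Carol): manager_id=1 -> Nate
  - employee 5 (Uma): manager_id=3 -> Grace

SQL:
SELECT a.name, b.name AS department, c.name AS manager
FROM employees a
LEFT JOIN departments b ON a.dept_id = b.id
LEFT JOIN employees c ON a.manager_id = c.id

Result:
name  | department  | manager
------+-------------+--------
Nate  | NULL        | NULL   
Alice | Security    | Nate   
Grace | Security    | Alice  
Carol | NULL        | Nate   
Uma   | Engineering | Grace  


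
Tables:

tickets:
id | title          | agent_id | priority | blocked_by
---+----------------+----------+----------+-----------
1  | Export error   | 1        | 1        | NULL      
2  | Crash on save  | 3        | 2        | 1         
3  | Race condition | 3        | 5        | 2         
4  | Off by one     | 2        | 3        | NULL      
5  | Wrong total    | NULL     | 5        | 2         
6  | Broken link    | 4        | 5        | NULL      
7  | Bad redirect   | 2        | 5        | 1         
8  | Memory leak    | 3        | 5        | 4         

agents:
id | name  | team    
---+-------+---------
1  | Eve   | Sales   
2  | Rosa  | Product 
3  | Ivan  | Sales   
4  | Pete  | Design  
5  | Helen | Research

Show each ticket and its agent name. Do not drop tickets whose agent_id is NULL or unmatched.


LEFT JOIN keeps every row from tickets (the left table); where agent_id has no match in agents, the agent columns become NULL. Walk through each ticket:
  - ticket 1 (Export error): agent_id=1 -> matches Eve
  - ticket 2 (Crash on save): agent_id=3 -> matches Ivan
  - ticket 3 (Race condition): agent_id=3 -> matches Ivan
  - ticket 4 (Off by one): agent_id=2 -> matches Rosa
  - ticket 5 (Wrong total): agent_id=NULL, no match -> kept with NULL
  - ticket 6 (Broken link): agent_id=4 -> matches Pete
  - ticket 7 (Bad redirect): agent_id=2 -> matches Rosa
  - ticket 8 (Memory leak): agent_id=3 -> matches Ivan
All 8 rows appear; 1 has NULL agent.

SQL:
SELECT a.title, b.name AS agent
FROM tickets a
LEFT JOIN agents b ON a.agent_id = b.id

Result:
title          | agent
---------------+------
Export error   | Eve  
Crash on save  | Ivan 
Race condition | Ivan 
Off by one     | Rosa 
Wrong total    | NULL 
Broken link    | Pete 
Bad redirect   | Rosa 
Memory leak    | Ivan 


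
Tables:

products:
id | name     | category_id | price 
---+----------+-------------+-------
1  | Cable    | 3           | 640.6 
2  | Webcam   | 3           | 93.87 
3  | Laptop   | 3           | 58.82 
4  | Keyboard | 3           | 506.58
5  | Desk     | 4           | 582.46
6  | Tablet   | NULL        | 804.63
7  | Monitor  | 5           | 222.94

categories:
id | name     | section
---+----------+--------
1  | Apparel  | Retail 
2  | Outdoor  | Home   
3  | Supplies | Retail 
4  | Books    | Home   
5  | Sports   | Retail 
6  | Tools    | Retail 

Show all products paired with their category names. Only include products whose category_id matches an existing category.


INNER JOIN keeps only products rows whose category_id matches an id in categories. Walk through each product:
  - product 1 (Cable): category_id=3 -> matches Supplies
  - product 2 (Webcam): category_id=3 -> matches Supplies
  - product 3 (Laptop): category_id=3 -> matches Supplies
  - product 4 (Keyboard): category_id=3 -> matches Supplies
  - product 5 (Desk): category_id=4 -> matches Books
  - product 6 (Tablet): category_id=NULL, no match -> dropped
  - product 7 (Monitor): category_id=5 -> matches Sports
So 1 of 7 rows is dropped.

SQL:
SELECT a.name, b.name AS category
FROM products a
INNER JOIN categories b ON a.category_id = b.id

Result:
name     | category
---------+---------
Cable    | Supplies
Webcam   | Supplies
Laptop   | Supplies
Keyboard | Supplies
Desk     | Books   
Monitor  | Sports  


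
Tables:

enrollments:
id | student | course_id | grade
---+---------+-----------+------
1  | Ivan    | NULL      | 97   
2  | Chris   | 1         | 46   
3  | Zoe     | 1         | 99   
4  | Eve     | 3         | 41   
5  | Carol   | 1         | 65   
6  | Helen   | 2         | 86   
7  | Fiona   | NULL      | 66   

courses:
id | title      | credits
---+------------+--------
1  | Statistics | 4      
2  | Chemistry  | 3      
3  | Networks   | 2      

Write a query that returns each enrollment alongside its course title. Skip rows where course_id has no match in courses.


INNER JOIN keeps only enrollments rows whose course_id matches an id in courses. Walk through each enrollment:
  - enrollment 1 (Ivan): course_id=NULL, no match -> dropped
  - enrollment 2 (Chris): course_id=1 -> matches Statistics
  - enrollment 3 (Zoe): course_id=1 -> matches Statistics
  - enrollment 4 (Eve): course_id=3 -> matches Networks
  - enrollment 5 (Carol): course_id=1 -> matches Statistics
  - enrollment 6 (Helen): course_id=2 -> matches Chemistry
  - enrollment 7 (Fiona): course_id=NULL, no match -> dropped
So 2 of 7 rows are dropped.

SQL:
SELECT a.student, b.title AS course
FROM enrollments a
INNER JOIN courses b ON a.course_id = b.id

Result:
student | course    
--------+-----------
Chris   | Statistics
Zoe     | Statistics
Eve     | Networks  
Carol   | Statistics
Helen   | Chemistry 


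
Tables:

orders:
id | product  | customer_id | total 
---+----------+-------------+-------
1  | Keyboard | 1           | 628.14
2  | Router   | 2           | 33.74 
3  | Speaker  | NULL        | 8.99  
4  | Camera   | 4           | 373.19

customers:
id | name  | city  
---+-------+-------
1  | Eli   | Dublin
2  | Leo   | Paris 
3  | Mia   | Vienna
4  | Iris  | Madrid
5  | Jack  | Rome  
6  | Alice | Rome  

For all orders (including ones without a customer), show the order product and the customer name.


LEFT JOIN keeps every row from orders (the left table); where customer_id has no match in customers, the customer columns become NULL. Walk through each order:
  - order 1 (Keyboard): customer_id=1 -> matches Eli
  - order 2 (Router): customer_id=2 -> matches Leo
  - order 3 (Speaker): customer_id=NULL, no match -> kept with NULL
  - order 4 (Camera): customer_id=4 -> matches Iris
All 4 rows appear; 1 has NULL customer.

SQL:
SELECT a.product, b.name AS customer
FROM orders a
LEFT JOIN customers b ON a.customer_id = b.id

Result:
product  | customer
---------+---------
Keyboard | Eli     
Router   | Leo     
Speaker  | NULL    
Camera   | Iris    


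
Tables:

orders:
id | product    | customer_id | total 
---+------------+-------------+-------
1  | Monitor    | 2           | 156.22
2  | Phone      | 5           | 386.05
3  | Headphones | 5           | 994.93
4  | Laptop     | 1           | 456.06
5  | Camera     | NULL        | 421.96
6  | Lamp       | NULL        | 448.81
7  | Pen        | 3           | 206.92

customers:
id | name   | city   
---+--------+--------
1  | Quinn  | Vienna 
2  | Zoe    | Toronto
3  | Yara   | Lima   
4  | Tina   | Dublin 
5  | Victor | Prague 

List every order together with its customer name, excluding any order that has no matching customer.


INNER JOIN keeps only orders rows whose customer_id matches an id in customers. Walk through each order:
  - order 1 (Monitor): customer_id=2 -> matches Zoe
  - order 2 (Phone): customer_id=5 -> matches Victor
  - order 3 (Headphones): customer_id=5 -> matches Victor
  - order 4 (Laptop): customer_id=1 -> matches Quinn
  - order 5 (Camera): customer_id=NULL, no match -> dropped
  - order 6 (Lamp): customer_id=NULL, no match -> dropped
  - order 7 (Pen): customer_id=3 -> matches Yara
So 2 of 7 rows are dropped.

SQL:
SELECT a.product, b.name AS customer
FROM orders a
INNER JOIN customers b ON a.customer_id = b.id

Result:
product    | customer
-----------+---------
Monitor    | Zoe     
Phone      | Victor  
Headphones | Victor  
Laptop     | Quinn   
Pen        | Yara    


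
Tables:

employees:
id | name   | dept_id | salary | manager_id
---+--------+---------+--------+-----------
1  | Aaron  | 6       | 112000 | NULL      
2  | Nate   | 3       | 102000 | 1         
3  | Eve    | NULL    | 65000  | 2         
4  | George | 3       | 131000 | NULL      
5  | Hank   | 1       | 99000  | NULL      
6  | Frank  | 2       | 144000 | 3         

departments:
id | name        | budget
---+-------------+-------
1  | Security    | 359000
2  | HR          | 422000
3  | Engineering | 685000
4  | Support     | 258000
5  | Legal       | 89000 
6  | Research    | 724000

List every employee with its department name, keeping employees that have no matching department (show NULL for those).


LEFT JOIN keeps every row from employees (the left table); where dept_id has no match in departments, the department columns become NULL. Walk through each employee:
  - employee 1 (Aaron): dept_id=6 -> matches Research
  - employee 2 (Nate): dept_id=3 -> matches Engineering
  - employee 3 (Eve): dept_id=NULL, no match -> kept with NULL
  - employee 4 (George): dept_id=3 -> matches Engineering
  - employee 5 (Hank): dept_id=1 -> matches Security
  - employee 6 (Frank): dept_id=2 -> matches HR
All 6 rows appear; 1 has NULL department.

SQL:
SELECT a.name, b.name AS department
FROM employees a
LEFT JOIN departments b ON a.dept_id = b.id

Result:
name   | department 
-------+------------
Aaron  | Research   
Nate   | Engineering
Eve    | NULL       
George | Engineering
Hank   | Security   
Frank  | HR         


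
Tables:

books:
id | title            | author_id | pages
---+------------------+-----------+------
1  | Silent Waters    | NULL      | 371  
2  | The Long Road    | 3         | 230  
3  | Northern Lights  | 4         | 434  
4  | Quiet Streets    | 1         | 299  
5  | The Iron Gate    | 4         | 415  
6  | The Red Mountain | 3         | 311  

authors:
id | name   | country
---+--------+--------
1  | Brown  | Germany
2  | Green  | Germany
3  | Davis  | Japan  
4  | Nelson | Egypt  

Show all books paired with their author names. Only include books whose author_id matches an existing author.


INNER JOIN keeps only books rows whose author_id matches an id in authors. Walk through each book:
  - book 1 (Silent Waters): author_id=NULL, no match -> dropped
  - book 2 (The Long Road): author_id=3 -> matches Davis
  - book 3 (Northern Lights): author_id=4 -> matches Nelson
  - book 4 (Quiet Streets): author_id=1 -> matches Brown
  - book 5 (The Iron Gate): author_id=4 -> matches Nelson
  - book 6 (The Red Mountain): author_id=3 -> matches Davis
So 1 of 6 rows is dropped.

SQL:
SELECT a.title, b.name AS author
FROM books a
INNER JOIN authors b ON a.author_id = b.id

Result:
title            | author
-----------------+-------
The Long Road    | Davis 
Northern Lights  | Nelson
Quiet Streets    | Brown 
The Iron Gate    | Nelson
The Red Mountain | Davis 


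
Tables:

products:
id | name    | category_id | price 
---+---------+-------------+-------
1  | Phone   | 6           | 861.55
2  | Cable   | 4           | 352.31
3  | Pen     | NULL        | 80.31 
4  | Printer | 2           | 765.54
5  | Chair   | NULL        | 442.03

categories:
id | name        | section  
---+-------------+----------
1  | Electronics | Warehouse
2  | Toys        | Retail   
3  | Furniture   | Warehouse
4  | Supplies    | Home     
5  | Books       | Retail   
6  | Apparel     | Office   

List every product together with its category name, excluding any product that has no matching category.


INNER JOIN keeps only products rows whose category_id matches an id in categories. Walk through each product:
  - product 1 (Phone): category_id=6 -> matches Apparel
  - product 2 (Cable): category_id=4 -> matches Supplies
  - product 3 (Pen): category_id=NULL, no match -> dropped
  - product 4 (Printer): category_id=2 -> matches Toys
  - product 5 (Chair): category_id=NULL, no match -> dropped
So 2 of 5 rows are dropped.

SQL:
SELECT a.name, b.name AS category
FROM products a
INNER JOIN categories b ON a.category_id = b.id

Result:
name    | category
--------+---------
Phone   | Apparel 
Cable   | Supplies
Printer | Toys    


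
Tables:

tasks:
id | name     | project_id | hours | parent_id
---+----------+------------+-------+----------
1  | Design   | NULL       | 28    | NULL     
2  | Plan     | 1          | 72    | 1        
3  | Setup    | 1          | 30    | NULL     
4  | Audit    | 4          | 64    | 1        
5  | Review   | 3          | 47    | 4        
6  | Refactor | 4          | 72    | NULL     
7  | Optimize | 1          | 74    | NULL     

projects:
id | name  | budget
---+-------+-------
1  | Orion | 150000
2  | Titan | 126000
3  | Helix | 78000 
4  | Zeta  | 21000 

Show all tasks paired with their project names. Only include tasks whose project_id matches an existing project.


INNER JOIN keeps only tasks rows whose project_id matches an id in projects. Walk through each task:
  - task 1 (Design): project_id=NULL, no match -> dropped
  - task 2 (Plan): project_id=1 -> matches Orion
  - task 3 (Setup): project_id=1 -> matches Orion
  - task 4 (Audit): project_id=4 -> matches Zeta
  - task 5 (Review): project_id=3 -> matches Helix
  - task 6 (Refactor): project_id=4 -> matches Zeta
  - task 7 (Optimize): project_id=1 -> matches Orion
So 1 of 7 rows is dropped.

SQL:
SELECT a.name, b.name AS project
FROM tasks a
INNER JOIN projects b ON a.project_id = b.id

Result:
name     | project
---------+--------
Plan     | Orion  
Setup    | Orion  
Audit    | Zeta   
Review   | Helix  
Refactor | Zeta   
Optimize | Orion  


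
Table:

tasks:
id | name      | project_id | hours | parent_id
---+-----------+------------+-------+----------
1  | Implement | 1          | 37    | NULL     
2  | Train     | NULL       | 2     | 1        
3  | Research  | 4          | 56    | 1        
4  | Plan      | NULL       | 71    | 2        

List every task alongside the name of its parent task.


This is a self-join: tasks is joined to a second copy of itself, matching each row's parent_id to another row's id. Use LEFT JOIN so rows with parent_id=NULL are kept.
  - task 1 (Implement): parent_id=NULL -> NULL
  - task 2 (Train): parent_id=1 -> Implement
  - task 3 (Research): parent_id=1 -> Implement
  - task 4 (Plan): parent_id=2 -> Train

SQL:
SELECT a.name AS item, b.name AS parent
FROM tasks a
LEFT JOIN tasks b ON a.parent_id = b.id

Result:
item      | parent   
----------+----------
Implement | NULL     
Train     | Implement
Research  | Implement
Plan      | Train    


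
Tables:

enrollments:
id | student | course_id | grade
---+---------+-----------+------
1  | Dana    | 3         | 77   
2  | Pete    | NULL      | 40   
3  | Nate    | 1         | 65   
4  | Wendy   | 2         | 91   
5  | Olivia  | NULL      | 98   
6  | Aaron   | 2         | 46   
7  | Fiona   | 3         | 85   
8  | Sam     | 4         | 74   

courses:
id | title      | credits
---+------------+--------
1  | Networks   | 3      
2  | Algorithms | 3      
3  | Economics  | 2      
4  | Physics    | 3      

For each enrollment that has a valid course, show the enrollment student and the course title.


INNER JOIN keeps only enrollments rows whose course_id matches an id in courses. Walk through each enrollment:
  - enrollment 1 (Dana): course_id=3 -> matches Economics
  - enrollment 2 (Pete): course_id=NULL, no match -> dropped
  - enrollment 3 (Nate): course_id=1 -> matches Networks
  - enrollment 4 (Wendy): course_id=2 -> matches Algorithms
  - enrollment 5 (Olivia): course_id=NULL, no match -> dropped
  - enrollment 6 (Aaron): course_id=2 -> matches Algorithms
  - enrollment 7 (Fiona): course_id=3 -> matches Economics
  - enrollment 8 (Sam): course_id=4 -> matches Physics
So 2 of 8 rows are dropped.

SQL:
SELECT a.student, b.title AS course
FROM enrollments a
INNER JOIN courses b ON a.course_id = b.id

Result:
student | course    
--------+-----------
Dana    | Economics 
Nate    | Networks  
Wendy   | Algorithms
Aaron   | Algorithms
Fiona   | Economics 
Sam     | Physics   


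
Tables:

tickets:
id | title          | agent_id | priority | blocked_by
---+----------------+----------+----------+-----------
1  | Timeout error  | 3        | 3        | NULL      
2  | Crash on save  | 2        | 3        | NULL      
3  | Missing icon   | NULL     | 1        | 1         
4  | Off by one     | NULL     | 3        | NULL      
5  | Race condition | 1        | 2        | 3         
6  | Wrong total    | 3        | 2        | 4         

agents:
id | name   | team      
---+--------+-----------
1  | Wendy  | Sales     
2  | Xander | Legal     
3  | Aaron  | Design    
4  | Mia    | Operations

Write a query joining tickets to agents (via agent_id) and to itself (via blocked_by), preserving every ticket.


Two LEFT JOINs from the same base table tickets: one to agents via agent_id, one to tickets itself via blocked_by. Both are LEFT so every ticket is preserved.
Match against agents:
  - ticket 1 (Timeout error): agent_id=3 -> matches Aaron
  - ticket 2 (Crash on save): agent_id=2 -> matches Xander
  - ticket 3 (Missing icon): agent_id=NULL, no match -> kept with NULL
  - ticket 4 (Off by one): agent_id=NULL, no match -> kept with NULL
  - ticket 5 (Race condition): agent_id=1 -> matches Wendy
  - ticket 6 (Wrong total): agent_id=3 -> matches Aaron
Match against tickets (self):
  - ticket 1 (Timeout error): blocked_by=NULL -> NULL
  - ticket 2 (Crash on save): blocked_by=NULL -> NULL
  - ticket 3 (Missing icon): blocked_by=1 -> Timeout error
  - ticket 4 (Off by one): blocked_by=NULL -> NULL
  - ticket 5 (Race condition): blocked_by=3 -> Missing icon
  - ticket 6 (Wrong total): blocked_by=4 -> Off by one

SQL:
SELECT a.title, b.name AS agent, c.title AS blocked_by
FROM tickets a
LEFT JOIN agents b ON a.agent_id = b.id
LEFT JOIN tickets c ON a.blocked_by = c.id

Result:
title          | agent  | blocked_by   
---------------+--------+--------------
Timeout error  | Aaron  | NULL         
Crash on save  | Xander | NULL         
Missing icon   | NULL   | Timeout error
Off by one     | NULL   | NULL         
Race condition | Wendy  | Missing icon 
Wrong total    | Aaron  | Off by one   


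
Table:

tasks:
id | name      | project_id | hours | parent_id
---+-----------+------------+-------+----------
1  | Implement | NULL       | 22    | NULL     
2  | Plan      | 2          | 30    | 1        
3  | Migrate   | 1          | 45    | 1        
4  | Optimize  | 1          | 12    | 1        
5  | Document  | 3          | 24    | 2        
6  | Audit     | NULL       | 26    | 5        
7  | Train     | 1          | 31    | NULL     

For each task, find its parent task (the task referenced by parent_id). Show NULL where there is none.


This is a self-join: tasks is joined to a second copy of itself, matching each row's parent_id to another row's id. Use LEFT JOIN so rows with parent_id=NULL are kept.
  - task 1 (Implement): parent_id=NULL -> NULL
  - task 2 (Plan): parent_id=1 -> Implement
  - task 3 (Migrate): parent_id=1 -> Implement
  - task 4 (Optimize): parent_id=1 -> Implement
  - task 5 (Document): parent_id=2 -> Plan
  - task 6 (Audit): parent_id=5 -> Document
  - task 7 (Train): parent_id=NULL -> NULL

SQL:
SELECT a.name AS item, b.name AS parent
FROM tasks a
LEFT JOIN tasks b ON a.parent_id = b.id

Result:
item      | parent   
----------+----------
Implement | NULL     
Plan      | Implement
Migrate   | Implement
Optimize  | Implement
Document  | Plan     
Audit     | Document 
Train     | NULL     


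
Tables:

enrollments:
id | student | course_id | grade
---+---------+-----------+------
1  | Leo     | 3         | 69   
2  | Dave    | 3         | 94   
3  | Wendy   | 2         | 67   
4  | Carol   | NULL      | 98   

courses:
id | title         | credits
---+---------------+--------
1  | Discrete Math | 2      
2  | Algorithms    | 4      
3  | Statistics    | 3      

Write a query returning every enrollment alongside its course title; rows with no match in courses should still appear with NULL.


LEFT JOIN keeps every row from enrollments (the left table); where course_id has no match in courses, the course columns become NULL. Walk through each enrollment:
  - enrollment 1 (Leo): course_id=3 -> matches Statistics
  - enrollment 2 (Dave): course_id=3 -> matches Statistics
  - enrollment 3 (Wendy): course_id=2 -> matches Algorithms
  - enrollment 4 (Carol): course_id=NULL, no match -> kept with NULL
All 4 rows appear; 1 has NULL course.

SQL:
SELECT a.student, b.title AS course
FROM enrollments a
LEFT JOIN courses b ON a.course_id = b.id

Result:
student | course    
--------+-----------
Leo     | Statistics
Dave    | Statistics
Wendy   | Algorithms
Carol   | NULL      


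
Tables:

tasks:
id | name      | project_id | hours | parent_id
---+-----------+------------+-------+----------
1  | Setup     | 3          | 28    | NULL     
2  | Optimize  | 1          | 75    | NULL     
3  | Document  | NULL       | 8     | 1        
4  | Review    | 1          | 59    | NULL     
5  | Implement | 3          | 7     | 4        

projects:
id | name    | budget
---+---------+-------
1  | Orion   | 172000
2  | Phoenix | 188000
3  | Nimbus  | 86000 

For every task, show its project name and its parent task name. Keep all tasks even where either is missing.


Two LEFT JOINs from the same base table tasks: one to projects via project_id, one to tasks itself via parent_id. Both are LEFT so every task is preserved.
Match against projects:
  - task 1 (Setup): project_id=3 -> matches Nimbus
  - task 2 (Optimize): project_id=1 -> matches Orion
  - task 3 (Document): project_id=NULL, no match -> kept with NULL
  - task 4 (Review): project_id=1 -> matches Orion
  - task 5 (Implement): project_id=3 -> matches Nimbus
Match against tasks (self):
  - task 1 (Setup): parent_id=NULL -> NULL
  - task 2 (Optimize): parent_id=NULL -> NULL
  - task 3 (Document): parent_id=1 -> Setup
  - task 4 (Review): parent_id=NULL -> NULL
  - task 5 (Implement): parent_id=4 -> Review

SQL:
SELECT a.name, b.name AS project, c.name AS parent
FROM tasks a
LEFT JOIN projects b ON a.project_id = b.id
LEFT JOIN tasks c ON a.parent_id = c.id

Result:
name      | project | parent
----------+---------+-------
Setup     | Nimbus  | NULL  
Optimize  | Orion   | NULL  
Document  | NULL    | Setup 
Review    | Orion   | NULL  
Implement | Nimbus  | Review


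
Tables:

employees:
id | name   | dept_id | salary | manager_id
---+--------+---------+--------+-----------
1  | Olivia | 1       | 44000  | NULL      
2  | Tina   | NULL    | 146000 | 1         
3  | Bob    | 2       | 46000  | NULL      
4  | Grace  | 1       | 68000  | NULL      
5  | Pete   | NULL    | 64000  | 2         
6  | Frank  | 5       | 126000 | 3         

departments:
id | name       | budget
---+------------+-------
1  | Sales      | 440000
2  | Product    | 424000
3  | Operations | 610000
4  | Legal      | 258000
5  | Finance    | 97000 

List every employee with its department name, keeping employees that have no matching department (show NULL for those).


LEFT JOIN keeps every row from employees (the left table); where dept_id has no match in departments, the department columns become NULL. Walk through each employee:
  - employee 1 (Olivia): dept_id=1 -> matches Sales
  - employee 2 (Tina): dept_id=NULL, no match -> kept with NULL
  - employee 3 (Bob): dept_id=2 -> matches Product
  - employee 4 (Grace): dept_id=1 -> matches Sales
  - employee 5 (Pete): dept_id=NULL, no match -> kept with NULL
  - employee 6 (Frank): dept_id=5 -> matches Finance
All 6 rows appear; 2 have NULL department.

SQL:
SELECT a.name, b.name AS department
FROM employees a
LEFT JOIN departments b ON a.dept_id = b.id

Result:
name   | department
-------+-----------
Olivia | Sales     
Tina   | NULL      
Bob    | Product   
Grace  | Sales     
Pete   | NULL      
Frank  | Finance   


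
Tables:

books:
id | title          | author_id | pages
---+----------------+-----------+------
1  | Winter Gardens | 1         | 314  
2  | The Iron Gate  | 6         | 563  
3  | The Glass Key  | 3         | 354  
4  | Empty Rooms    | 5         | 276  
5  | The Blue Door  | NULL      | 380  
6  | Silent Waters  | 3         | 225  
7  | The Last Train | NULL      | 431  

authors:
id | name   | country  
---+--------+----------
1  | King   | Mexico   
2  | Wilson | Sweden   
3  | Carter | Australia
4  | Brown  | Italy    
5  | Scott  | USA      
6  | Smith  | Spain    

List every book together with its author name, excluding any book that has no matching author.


INNER JOIN keeps only books rows whose author_id matches an id in authors. Walk through each book:
  - book 1 (Winter Gardens): author_id=1 -> matches King
  - book 2 (The Iron Gate): author_id=6 -> matches Smith
  - book 3 (The Glass Key): author_id=3 -> matches Carter
  - book 4 (Empty Rooms): author_id=5 -> matches Scott
  - book 5 (The Blue Door): author_id=NULL, no match -> dropped
  - book 6 (Silent Waters): author_id=3 -> matches Carter
  - book 7 (The Last Train): author_id=NULL, no match -> dropped
So 2 of 7 rows are dropped.

SQL:
SELECT a.title, b.name AS author
FROM books a
INNER JOIN authors b ON a.author_id = b.id

Result:
title          | author
---------------+-------
Winter Gardens | King  
The Iron Gate  | Smith 
The Glass Key  | Carter
Empty Rooms    | Scott 
Silent Waters  | Carter


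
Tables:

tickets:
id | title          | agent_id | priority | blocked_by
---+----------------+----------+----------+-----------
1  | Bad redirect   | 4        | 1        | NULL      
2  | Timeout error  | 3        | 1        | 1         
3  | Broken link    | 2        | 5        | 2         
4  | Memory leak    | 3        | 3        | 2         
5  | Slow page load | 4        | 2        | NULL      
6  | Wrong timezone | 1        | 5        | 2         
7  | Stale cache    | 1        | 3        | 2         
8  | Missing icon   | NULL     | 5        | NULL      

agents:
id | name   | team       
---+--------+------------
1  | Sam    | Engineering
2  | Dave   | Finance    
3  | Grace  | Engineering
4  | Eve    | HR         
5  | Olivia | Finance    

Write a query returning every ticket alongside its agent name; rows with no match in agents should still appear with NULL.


LEFT JOIN keeps every row from tickets (the left table); where agent_id has no match in agents, the agent columns become NULL. Walk through each ticket:
  - ticket 1 (Bad redirect): agent_id=4 -> matches Eve
  - ticket 2 (Timeout error): agent_id=3 -> matches Grace
  - ticket 3 (Broken link): agent_id=2 -> matches Dave
  - ticket 4 (Memory leak): agent_id=3 -> matches Grace
  - ticket 5 (Slow page load): agent_id=4 -> matches Eve
  - ticket 6 (Wrong timezone): agent_id=1 -> matches Sam
  - ticket 7 (Stale cache): agent_id=1 -> matches Sam
  - ticket 8 (Missing icon): agent_id=NULL, no match -> kept with NULL
All 8 rows appear; 1 has NULL agent.

SQL:
SELECT a.title, b.name AS agent
FROM tickets a
LEFT JOIN agents b ON a.agent_id = b.id

Result:
title          | agent
---------------+------
Bad redirect   | Eve  
Timeout error  | Grace
Broken link    | Dave 
Memory leak    | Grace
Slow page load | Eve  
Wrong timezone | Sam  
Stale cache    | Sam  
Missing icon   | NULL 


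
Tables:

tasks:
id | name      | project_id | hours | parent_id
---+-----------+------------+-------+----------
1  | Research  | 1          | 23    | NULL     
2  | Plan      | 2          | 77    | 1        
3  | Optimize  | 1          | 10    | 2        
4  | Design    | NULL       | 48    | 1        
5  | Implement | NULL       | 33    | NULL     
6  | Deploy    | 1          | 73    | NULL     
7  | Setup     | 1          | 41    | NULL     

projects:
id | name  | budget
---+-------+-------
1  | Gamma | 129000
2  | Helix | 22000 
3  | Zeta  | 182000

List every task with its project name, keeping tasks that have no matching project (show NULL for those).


LEFT JOIN keeps every row from tasks (the left table); where project_id has no match in projects, the project columns become NULL. Walk through each task:
  - task 1 (Research): project_id=1 -> matches Gamma
  - task 2 (Plan): project_id=2 -> matches Helix
  - task 3 (Optimize): project_id=1 -> matches Gamma
  - task 4 (Design): project_id=NULL, no match -> kept with NULL
  - task 5 (Implement): project_id=NULL, no match -> kept with NULL
  - task 6 (Deploy): project_id=1 -> matches Gamma
  - task 7 (Setup): project_id=1 -> matches Gamma
All 7 rows appear; 2 have NULL project.

SQL:
SELECT a.name, b.name AS project
FROM tasks a
LEFT JOIN projects b ON a.project_id = b.id

Result:
name      | project
----------+--------
Research  | Gamma  
Plan      | Helix  
Optimize  | Gamma  
Design    | NULL   
Implement | NULL   
Deploy    | Gamma  
Setup     | Gamma  


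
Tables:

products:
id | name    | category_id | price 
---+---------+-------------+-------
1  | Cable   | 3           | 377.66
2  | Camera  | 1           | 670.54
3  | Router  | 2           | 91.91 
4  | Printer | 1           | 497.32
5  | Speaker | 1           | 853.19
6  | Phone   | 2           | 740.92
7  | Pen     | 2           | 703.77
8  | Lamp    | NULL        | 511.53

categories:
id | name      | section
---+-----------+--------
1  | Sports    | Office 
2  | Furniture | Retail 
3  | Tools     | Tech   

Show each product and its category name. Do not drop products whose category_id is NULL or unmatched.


LEFT JOIN keeps every row from products (the left table); where category_id has no match in categories, the category columns become NULL. Walk through each product:
  - product 1 (Cable): category_id=3 -> matches Tools
  - product 2 (Camera): category_id=1 -> matches Sports
  - product 3 (Router): category_id=2 -> matches Furniture
  - product 4 (Printer): category_id=1 -> matches Sports
  - product 5 (Speaker): category_id=1 -> matches Sports
  - product 6 (Phone): category_id=2 -> matches Furniture
  - product 7 (Pen): category_id=2 -> matches Furniture
  - product 8 (Lamp): category_id=NULL, no match -> kept with NULL
All 8 rows appear; 1 has NULL category.

SQL:
SELECT a.name, b.name AS category
FROM products a
LEFT JOIN categories b ON a.category_id = b.id

Result:
name    | category 
--------+----------
Cable   | Tools    
Camera  | Sports   
Router  | Furniture
Printer | Sports   
Speaker | Sports   
Phone   | Furniture
Pen     | Furniture
Lamp    | NULL     


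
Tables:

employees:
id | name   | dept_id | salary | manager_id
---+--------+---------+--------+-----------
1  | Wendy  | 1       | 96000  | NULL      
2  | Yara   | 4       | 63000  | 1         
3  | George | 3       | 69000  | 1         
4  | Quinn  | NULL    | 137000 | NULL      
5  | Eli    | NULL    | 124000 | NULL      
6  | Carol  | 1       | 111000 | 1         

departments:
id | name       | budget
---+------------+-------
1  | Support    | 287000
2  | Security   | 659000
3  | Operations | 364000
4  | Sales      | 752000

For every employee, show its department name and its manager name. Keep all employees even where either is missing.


Two LEFT JOINs from the same base table employees: one to departments via dept_id, one to employees itself via manager_id. Both are LEFT so every employee is preserved.
Match against departments:
  - employee 1 (Wendy): dept_id=1 -> matches Support
  - employee 2 (Yara): dept_id=4 -> matches Sales
  - employee 3 (George): dept_id=3 -> matches Operations
  - employee 4 (Quinn): dept_id=NULL, no match -> kept with NULL
  - employee 5 (Eli): dept_id=NULL, no match -> kept with NULL
  - employee 6 (Carol): dept_id=1 -> matches Support
Match against employees (self):
  - employee 1 (Wendy): manager_id=NULL -> NULL
  - employee 2 (Yara): manager_id=1 -> Wendy
  - employee 3 (George): manager_id=1 -> Wendy
  - employee 4 (Quinn): manager_id=NULL -> NULL
  - employee 5 (Eli): manager_id=NULL -> NULL
  - employee 6 (Carol): manager_id=1 -> Wendy

SQL:
SELECT a.name, b.name AS department, c.name AS manager
FROM employees a
LEFT JOIN departments b ON a.dept_id = b.id
LEFT JOIN employees c ON a.manager_id = c.id

Result:
name   | department | manager
-------+------------+--------
Wendy  | Support    | NULL   
Yara   | Sales      | Wendy  
George | Operations | Wendy  
Quinn  | NULL       | NULL   
Eli    | NULL       | NULL   
Carol  | Support    | Wendy  


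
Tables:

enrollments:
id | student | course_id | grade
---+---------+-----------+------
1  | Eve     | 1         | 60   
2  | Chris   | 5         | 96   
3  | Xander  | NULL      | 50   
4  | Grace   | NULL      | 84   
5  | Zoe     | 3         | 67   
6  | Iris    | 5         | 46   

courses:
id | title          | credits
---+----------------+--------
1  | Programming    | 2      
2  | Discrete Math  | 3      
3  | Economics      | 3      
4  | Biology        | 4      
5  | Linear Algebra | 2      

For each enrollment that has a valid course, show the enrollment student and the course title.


INNER JOIN keeps only enrollments rows whose course_id matches an id in courses. Walk through each enrollment:
  - enrollment 1 (Eve): course_id=1 -> matches Programming
  - enrollment 2 (Chris): course_id=5 -> matches Linear Algebra
  - enrollment 3 (Xander): course_id=NULL, no match -> dropped
  - enrollment 4 (Grace): course_id=NULL, no match -> dropped
  - enrollment 5 (Zoe): course_id=3 -> matches Economics
  - enrollment 6 (Iris): course_id=5 -> matches Linear Algebra
So 2 of 6 rows are dropped.

SQL:
SELECT a.student, b.title AS course
FROM enrollments a
INNER JOIN courses b ON a.course_id = b.id

Result:
student | course        
--------+---------------
Eve     | Programming   
Chris   | Linear Algebra
Zoe     | Economics     
Iris    | Linear Algebra


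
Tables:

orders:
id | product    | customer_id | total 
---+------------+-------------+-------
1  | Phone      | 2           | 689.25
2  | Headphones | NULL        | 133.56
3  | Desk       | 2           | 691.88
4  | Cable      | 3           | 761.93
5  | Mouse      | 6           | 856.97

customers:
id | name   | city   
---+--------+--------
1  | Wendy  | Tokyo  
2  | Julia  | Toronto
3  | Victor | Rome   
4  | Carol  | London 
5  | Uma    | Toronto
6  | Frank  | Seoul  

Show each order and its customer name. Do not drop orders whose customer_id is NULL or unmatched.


LEFT JOIN keeps every row from orders (the left table); where customer_id has no match in customers, the customer columns become NULL. Walk through each order:
  - order 1 (Phone): customer_id=2 -> matches Julia
  - order 2 (Headphones): customer_id=NULL, no match -> kept with NULL
  - order 3 (Desk): customer_id=2 -> matches Julia
  - order 4 (Cable): customer_id=3 -> matches Victor
  - order 5 (Mouse): customer_id=6 -> matches Frank
All 5 rows appear; 1 has NULL customer.

SQL:
SELECT a.product, b.name AS customer
FROM orders a
LEFT JOIN customers b ON a.customer_id = b.id

Result:
product    | customer
-----------+---------
Phone      | Julia   
Headphones | NULL    
Desk       | Julia   
Cable      | Victor  
Mouse      | Frank   


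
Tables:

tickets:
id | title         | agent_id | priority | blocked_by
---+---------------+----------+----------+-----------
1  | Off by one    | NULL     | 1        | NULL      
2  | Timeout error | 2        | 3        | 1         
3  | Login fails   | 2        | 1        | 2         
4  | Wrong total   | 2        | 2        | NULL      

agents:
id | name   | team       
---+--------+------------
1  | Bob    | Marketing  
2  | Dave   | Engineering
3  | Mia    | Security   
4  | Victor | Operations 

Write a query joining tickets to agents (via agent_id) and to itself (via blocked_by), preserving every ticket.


Two LEFT JOINs from the same base table tickets: one to agents via agent_id, one to tickets itself via blocked_by. Both are LEFT so every ticket is preserved.
Match against agents:
  - ticket 1 (Off by one): agent_id=NULL, no match -> kept with NULL
  - ticket 2 (Timeout error): agent_id=2 -> matches Dave
  - ticket 3 (Login fails): agent_id=2 -> matches Dave
  - ticket 4 (Wrong total): agent_id=2 -> matches Dave
Match against tickets (self):
  - ticket 1 (Off by one): blocked_by=NULL -> NULL
  - ticket 2 (Timeout error): blocked_by=1 -> Off by one
  - ticket 3 (Login fails): blocked_by=2 -> Timeout error
  - ticket 4 (Wrong total): blocked_by=NULL -> NULL

SQL:
SELECT a.title, b.name AS agent, c.title AS blocked_by
FROM tickets a
LEFT JOIN agents b ON a.agent_id = b.id
LEFT JOIN tickets c ON a.blocked_by = c.id

Result:
title         | agent | blocked_by   
--------------+-------+--------------
Off by one    | NULL  | NULL         
Timeout error | Dave  | Off by one   
Login fails   | Dave  | Timeout error
Wrong total   | Dave  | NULL         


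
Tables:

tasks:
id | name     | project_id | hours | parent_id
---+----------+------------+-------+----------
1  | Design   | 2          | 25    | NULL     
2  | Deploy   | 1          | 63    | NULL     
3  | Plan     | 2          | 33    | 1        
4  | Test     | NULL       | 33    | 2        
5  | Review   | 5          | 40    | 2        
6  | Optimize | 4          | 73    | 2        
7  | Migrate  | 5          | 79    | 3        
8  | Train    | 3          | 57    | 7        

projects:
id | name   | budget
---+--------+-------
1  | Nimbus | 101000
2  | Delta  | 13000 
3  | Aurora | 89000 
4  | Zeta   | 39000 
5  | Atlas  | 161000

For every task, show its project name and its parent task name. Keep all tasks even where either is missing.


Two LEFT JOINs from the same base table tasks: one to projects via project_id, one to tasks itself via parent_id. Both are LEFT so every task is preserved.
Match against projects:
  - task 1 (Design): project_id=2 -> matches Delta
  - task 2 (Deploy): project_id=1 -> matches Nimbus
  - task 3 (Plan): project_id=2 -> matches Delta
  - task 4 (Test): project_id=NULL, no match -> kept with NULL
  - task 5 (Review): project_id=5 -> matches Atlas
  - task 6 (Optimize): project_id=4 -> matches Zeta
  - task 7 (Migrate): project_id=5 -> matches Atlas
  - task 8 (Train): project_id=3 -> matches Aurora
Match against tasks (self):
  - task 1 (Design): parent_id=NULL -> NULL
  - task 2 (Deploy): parent_id=NULL -> NULL
  - task 3 (Plan): parent_id=1 -> Design
  - task 4 (Test): parent_id=2 -> Deploy
  - task 5 (Review): parent_id=2 -> Deploy
  - task 6 (Optimize): parent_id=2 -> Deploy
  - task 7 (Migrate): parent_id=3 -> Plan
  - task 8 (Train): parent_id=7 -> Migrate

SQL:
SELECT a.name, b.name AS project, c.name AS parent
FROM tasks a
LEFT JOIN projects b ON a.project_id = b.id
LEFT JOIN tasks c ON a.parent_id = c.id

Result:
name     | project | parent 
---------+---------+--------
Design   | Delta   | NULL   
Deploy   | Nimbus  | NULL   
Plan     | Delta   | Design 
Test     | NULL    | Deploy 
Review   | Atlas   | Deploy 
Optimize | Zeta    | Deploy 
Migrate  | Atlas   | Plan   
Train    | Aurora  | Migrate
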